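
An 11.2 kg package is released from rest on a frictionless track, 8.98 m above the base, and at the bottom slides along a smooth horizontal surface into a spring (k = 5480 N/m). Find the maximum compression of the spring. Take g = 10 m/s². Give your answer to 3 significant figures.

At max compression the package is momentarily at rest: mgh = ½kx²
x = √(2mgh/k) = √(2 × 11.2 × 10 × 8.98 / 5480) = 0.6059 m

x = 0.606 m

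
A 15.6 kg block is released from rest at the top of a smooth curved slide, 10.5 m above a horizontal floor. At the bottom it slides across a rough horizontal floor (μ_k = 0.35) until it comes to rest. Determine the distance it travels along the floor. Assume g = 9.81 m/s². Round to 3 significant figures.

d = 30.0 m

Energy at the top = energy at the end + work done against friction:
At rest all PE has been dissipated by friction: mgh = μ_k m g d
d = h/μ_k = 10.5/0.35 = 30.00 m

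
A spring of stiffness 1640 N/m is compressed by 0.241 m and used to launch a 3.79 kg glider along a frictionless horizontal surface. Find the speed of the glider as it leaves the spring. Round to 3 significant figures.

The glider leaves the spring when the spring is at natural length, so ½kx² = ½mv²
v = x√(k/m) = 0.241 × √(1640/3.79) = 5.013 m/s

v = 5.01 m/s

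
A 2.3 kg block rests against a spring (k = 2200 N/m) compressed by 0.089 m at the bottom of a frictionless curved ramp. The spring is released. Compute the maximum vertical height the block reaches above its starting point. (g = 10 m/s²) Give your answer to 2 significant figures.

At maximum height the block is at rest, so ½kx² = mgh
h = kx²/(2mg) = (2200)(0.089)²/(2 × 2.3 × 10) = 0.3788 m

h = 0.38 m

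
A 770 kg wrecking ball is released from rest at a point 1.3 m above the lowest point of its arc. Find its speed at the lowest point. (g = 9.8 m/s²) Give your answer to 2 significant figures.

Energy conservation between the two points: mgh = ½mv²
v = √(2gh) = √(2 × 9.8 × 1.3) = √25.480 = 5.048 m/s

v = 5.0 m/s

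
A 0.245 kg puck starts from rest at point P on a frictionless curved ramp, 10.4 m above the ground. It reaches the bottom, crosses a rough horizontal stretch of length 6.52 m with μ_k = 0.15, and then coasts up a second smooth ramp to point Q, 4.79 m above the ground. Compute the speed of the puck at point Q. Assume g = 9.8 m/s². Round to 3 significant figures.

v = 9.53 m/s

Energy at P: mgh₁ = (0.245)(9.8)(10.4) = 24.970 J
Friction loss: W_f = μ_k mg d = 2.348 J
At Q: ½mv² + mgh₂ = mgh₁ − W_f
½mv² = 24.970 − 2.348 − 11.501 = 11.121 J
v = √(2 × 11.121/0.245) = 9.528 m/s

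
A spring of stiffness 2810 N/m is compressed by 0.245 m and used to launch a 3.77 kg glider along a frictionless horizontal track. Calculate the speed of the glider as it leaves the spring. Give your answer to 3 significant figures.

v = 6.69 m/s

The glider leaves the spring when the spring is at natural length, so ½kx² = ½mv²
v = x√(k/m) = 0.245 × √(2810/3.77) = 6.689 m/s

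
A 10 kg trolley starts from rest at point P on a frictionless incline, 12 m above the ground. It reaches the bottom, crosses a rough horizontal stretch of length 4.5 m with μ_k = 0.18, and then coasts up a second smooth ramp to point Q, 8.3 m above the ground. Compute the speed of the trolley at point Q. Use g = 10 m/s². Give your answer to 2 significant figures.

v = 7.6 m/s

Energy at P: mgh₁ = (10)(10)(12) = 1200.0 J
Friction loss: W_f = μ_k mg d = 81.00 J
At Q: ½mv² + mgh₂ = mgh₁ − W_f
½mv² = 1200.0 − 81.00 − 830.00 = 289.00 J
v = √(2 × 289.00/10) = 7.603 m/s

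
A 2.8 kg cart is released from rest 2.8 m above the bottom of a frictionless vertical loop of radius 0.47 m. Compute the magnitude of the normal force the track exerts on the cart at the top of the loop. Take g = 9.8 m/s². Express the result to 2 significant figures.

N = 190 N

Energy from release to top (height 2r): mgh = ½mv_top² + mg(2r)
v_top² = 2g(h − 2r) = 2(9.8)(2.8 − 0.9400) = 36.456 m²/s²
At the top, both N and weight point toward the centre: N + mg = mv_top²/r
N = m(v_top²/r − g) = 2.8(36.456/0.47 − 9.8) = 189.7 N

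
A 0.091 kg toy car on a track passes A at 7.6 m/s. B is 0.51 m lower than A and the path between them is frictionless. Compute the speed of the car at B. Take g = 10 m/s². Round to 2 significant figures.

Mechanical energy is conserved (no friction): ½mv₀² + mgh = ½mv²
The mass cancels from both sides.
v² = v₀² + 2gh = (7.6)² + 2(10)(0.51) = 67.960
v = √67.960 = 8.244 m/s

v = 8.2 m/s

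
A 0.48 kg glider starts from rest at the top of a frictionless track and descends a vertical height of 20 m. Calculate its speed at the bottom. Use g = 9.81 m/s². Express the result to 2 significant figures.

Mechanical energy is conserved (no friction): mgh = ½mv²
The mass cancels from both sides.
v = √(2gh) = √(2 × 9.81 × 20) = √392.40 = 19.81 m/s

v = 20 m/s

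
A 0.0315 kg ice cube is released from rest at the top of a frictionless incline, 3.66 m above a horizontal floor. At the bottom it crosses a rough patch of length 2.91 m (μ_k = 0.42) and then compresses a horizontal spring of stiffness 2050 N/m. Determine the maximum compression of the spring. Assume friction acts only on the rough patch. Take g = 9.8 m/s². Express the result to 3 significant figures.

Initial energy: E₁ = mgh = (0.0315)(9.8)(3.66) = 1.1298 J
Friction removes W_f = μ_k mg d = (0.42)(0.0315)(9.8)(2.91) = 0.3773 J
Energy reaching the spring: E = 1.1298 − 0.3773 = 0.75255 J
At max compression ½kx² = E ⇒ x = √(2E/k) = √(2 × 0.75255/2050) = 0.02710 m

x = 0.0271 m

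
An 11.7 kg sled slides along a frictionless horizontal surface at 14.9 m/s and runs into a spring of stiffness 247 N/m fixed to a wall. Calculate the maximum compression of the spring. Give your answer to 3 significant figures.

x = 3.24 m

Conservation of energy between contact and max compression: ½mv² = ½kx²
x = v√(m/k) = 14.9 × √(11.7/247) = 3.243 m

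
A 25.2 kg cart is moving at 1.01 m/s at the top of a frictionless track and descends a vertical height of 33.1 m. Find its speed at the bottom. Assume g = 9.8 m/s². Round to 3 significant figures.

v = 25.5 m/s

Mechanical energy is conserved (no friction): ½mv₀² + mgh = ½mv²
v² = v₀² + 2gh = (1.01)² + 2(9.8)(33.1) = 649.78
v = √649.78 = 25.49 m/s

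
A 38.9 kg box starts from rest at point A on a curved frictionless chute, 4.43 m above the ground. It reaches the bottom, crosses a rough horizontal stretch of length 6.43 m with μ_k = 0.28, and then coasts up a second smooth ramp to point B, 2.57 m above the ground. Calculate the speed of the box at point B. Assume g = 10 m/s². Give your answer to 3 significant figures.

Energy at A: mgh₁ = (38.9)(10)(4.43) = 1723.3 J
Friction loss: W_f = μ_k mg d = 700.4 J
At B: ½mv² + mgh₂ = mgh₁ − W_f
½mv² = 1723.3 − 700.4 − 999.73 = 23.184 J
v = √(2 × 23.184/38.9) = 1.092 m/s

v = 1.09 m/s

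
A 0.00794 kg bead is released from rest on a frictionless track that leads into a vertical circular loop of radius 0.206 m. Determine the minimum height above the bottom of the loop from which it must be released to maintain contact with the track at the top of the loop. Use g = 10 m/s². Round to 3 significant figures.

At the top, for minimum speed gravity alone supplies the centripetal force: mg = mv_top²/r ⇒ v_top² = gr = 2.060 m²/s²
Energy conservation from release height h to the top (height 2r): mgh = ½mv_top² + mg(2r)
h = v_top²/(2g) + 2r = r/2 + 2r = 5r/2 = 0.5150 m

h = 0.515 m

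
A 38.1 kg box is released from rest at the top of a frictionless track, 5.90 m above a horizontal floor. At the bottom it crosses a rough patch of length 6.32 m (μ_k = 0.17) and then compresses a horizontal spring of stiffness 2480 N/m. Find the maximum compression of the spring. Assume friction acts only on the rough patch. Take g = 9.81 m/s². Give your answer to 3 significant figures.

Initial energy: E₁ = mgh = (38.1)(9.81)(5.90) = 2205.2 J
Friction removes W_f = μ_k mg d = (0.17)(38.1)(9.81)(6.32) = 401.6 J
Energy reaching the spring: E = 2205.2 − 401.6 = 1803.6 J
At max compression ½kx² = E ⇒ x = √(2E/k) = √(2 × 1803.6/2480) = 1.206 m

x = 1.21 m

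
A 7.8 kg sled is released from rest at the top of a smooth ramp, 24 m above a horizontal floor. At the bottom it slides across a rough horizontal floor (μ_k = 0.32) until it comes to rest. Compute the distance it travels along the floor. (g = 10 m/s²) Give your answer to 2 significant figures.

d = 75 m

Energy bookkeeping (friction removes W_f = μ_k N d):
At rest all PE has been dissipated by friction: mgh = μ_k m g d
d = h/μ_k = 24/0.32 = 75.00 m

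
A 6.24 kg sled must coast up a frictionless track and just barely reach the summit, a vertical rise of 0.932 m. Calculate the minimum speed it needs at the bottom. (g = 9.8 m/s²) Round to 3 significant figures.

v = 4.27 m/s

At the top it is momentarily at rest, so all KE converts to PE: ½mv² = mgh
v = √(2gh) = √(2 × 9.8 × 0.932) = 4.274 m/s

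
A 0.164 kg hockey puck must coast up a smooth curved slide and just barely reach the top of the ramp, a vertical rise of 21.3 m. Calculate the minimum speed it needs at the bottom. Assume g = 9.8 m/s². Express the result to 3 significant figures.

At the top it is momentarily at rest, so all KE converts to PE: ½mv² = mgh
v = √(2gh) = √(2 × 9.8 × 21.3) = 20.43 m/s

v = 20.4 m/s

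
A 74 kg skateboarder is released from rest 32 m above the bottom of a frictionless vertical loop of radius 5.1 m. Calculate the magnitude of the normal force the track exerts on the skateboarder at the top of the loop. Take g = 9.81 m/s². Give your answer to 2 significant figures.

N = 5500 N

Energy from release to top (height 2r): mgh = ½mv_top² + mg(2r)
v_top² = 2g(h − 2r) = 2(9.81)(32 − 10.20) = 427.72 m²/s²
At the top, both N and weight point toward the centre: N + mg = mv_top²/r
N = m(v_top²/r − g) = 74(427.72/5.1 − 9.81) = 5480 N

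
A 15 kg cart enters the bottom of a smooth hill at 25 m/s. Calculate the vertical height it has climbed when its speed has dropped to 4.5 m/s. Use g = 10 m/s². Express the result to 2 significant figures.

Energy balance between the two points: ½mv₁² = ½mv₂² + mgh
h = (v₁² − v₂²)/(2g) = (25² − 4.5²)/(2 × 10) = 30.24 m

h = 30 m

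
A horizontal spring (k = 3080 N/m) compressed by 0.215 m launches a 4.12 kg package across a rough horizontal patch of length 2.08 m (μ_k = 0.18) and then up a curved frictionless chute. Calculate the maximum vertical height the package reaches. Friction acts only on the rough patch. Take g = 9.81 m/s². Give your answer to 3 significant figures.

Spring energy: E₀ = ½kx² = ½(3080)(0.215)² = 71.187 J
Friction: W_f = μ_k mg d = (0.18)(4.12)(9.81)(2.08) = 15.13 J
Energy at base of ramp: E = 71.187 − 15.13 = 56.054 J
At max height all remaining energy is PE: mgh = E ⇒ h = E/(mg) = 56.054/(4.12 × 9.81) = 1.387 m

h = 1.39 m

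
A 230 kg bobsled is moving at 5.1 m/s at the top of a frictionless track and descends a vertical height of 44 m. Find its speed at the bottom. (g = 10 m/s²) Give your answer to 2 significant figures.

v = 30 m/s

By conservation of mechanical energy, ½mv₀² + mgh = ½mv²
v² = v₀² + 2gh = (5.1)² + 2(10)(44) = 906.01
v = √906.01 = 30.10 m/s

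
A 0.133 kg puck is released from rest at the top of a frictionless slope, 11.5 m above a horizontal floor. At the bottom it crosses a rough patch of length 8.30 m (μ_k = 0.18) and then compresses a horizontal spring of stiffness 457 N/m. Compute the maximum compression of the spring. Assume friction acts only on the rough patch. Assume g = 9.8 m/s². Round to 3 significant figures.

Initial energy: E₁ = mgh = (0.133)(9.8)(11.5) = 14.989 J
Friction removes W_f = μ_k mg d = (0.18)(0.133)(9.8)(8.30) = 1.947 J
Energy reaching the spring: E = 14.989 − 1.947 = 13.042 J
At max compression ½kx² = E ⇒ x = √(2E/k) = √(2 × 13.042/457) = 0.2389 m

x = 0.239 m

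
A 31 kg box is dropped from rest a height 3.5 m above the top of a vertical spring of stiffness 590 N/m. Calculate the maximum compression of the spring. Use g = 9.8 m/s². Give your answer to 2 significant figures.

Let x be the compression. The total drop is H + x, and the box is instantaneously at rest at max compression, so energy conservation gives:
mg(H + x) = ½kx²
½(590)x² − (31)(9.8)x − (31)(9.8)(3.5) = 0
295.0x² − 303.8x − 1063 = 0
x = [303.8 + √(92294 + 1.2547e+06)]/(2 × 295.0) = 2.482 m

x = 2.5 m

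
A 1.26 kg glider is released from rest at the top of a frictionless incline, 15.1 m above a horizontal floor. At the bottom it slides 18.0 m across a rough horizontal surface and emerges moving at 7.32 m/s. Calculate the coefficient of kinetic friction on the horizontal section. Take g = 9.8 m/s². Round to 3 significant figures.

μ_k = 0.687

Energy at the top = energy at the end + work done against friction:
mgh = ½mv² + μ_k m g d
mgh = 186.45 J; ½mv² = 33.757 J
W_f = 186.45 − 33.757 = 152.7 J
μ_k = W_f/(mg·d) = 152.7/(12.35 × 18.0) = 0.6870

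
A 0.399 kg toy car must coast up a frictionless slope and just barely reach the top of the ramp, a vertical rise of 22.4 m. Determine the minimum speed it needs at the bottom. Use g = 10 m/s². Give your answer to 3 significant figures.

v = 21.2 m/s

At the top it is momentarily at rest, so all KE converts to PE: ½mv² = mgh
v = √(2gh) = √(2 × 10 × 22.4) = 21.17 m/s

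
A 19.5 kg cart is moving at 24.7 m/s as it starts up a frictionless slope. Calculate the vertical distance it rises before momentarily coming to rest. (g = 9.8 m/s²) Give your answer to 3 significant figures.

Setting KE at the bottom equal to PE gained: ½mv² = mgh
h = v²/(2g) = 24.7²/(2 × 9.8) = 31.13 m

h = 31.1 m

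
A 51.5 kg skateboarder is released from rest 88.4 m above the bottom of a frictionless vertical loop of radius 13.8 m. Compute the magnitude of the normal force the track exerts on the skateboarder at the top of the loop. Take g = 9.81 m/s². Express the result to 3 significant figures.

Energy from release to top (height 2r): mgh = ½mv_top² + mg(2r)
v_top² = 2g(h − 2r) = 2(9.81)(88.4 − 27.60) = 1192.9 m²/s²
At the top, both N and weight point toward the centre: N + mg = mv_top²/r
N = m(v_top²/r − g) = 51.5(1192.9/13.8 − 9.81) = 3947 N

N = 3950 N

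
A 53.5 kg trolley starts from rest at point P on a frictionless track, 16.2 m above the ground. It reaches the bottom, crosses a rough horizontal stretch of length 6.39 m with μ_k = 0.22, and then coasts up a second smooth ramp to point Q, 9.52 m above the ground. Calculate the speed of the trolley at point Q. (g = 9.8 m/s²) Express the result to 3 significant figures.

Energy at P: mgh₁ = (53.5)(9.8)(16.2) = 8493.7 J
Friction loss: W_f = μ_k mg d = 737.1 J
At Q: ½mv² + mgh₂ = mgh₁ − W_f
½mv² = 8493.7 − 737.1 − 4991.3 = 2765.3 J
v = √(2 × 2765.3/53.5) = 10.17 m/s

v = 10.2 m/s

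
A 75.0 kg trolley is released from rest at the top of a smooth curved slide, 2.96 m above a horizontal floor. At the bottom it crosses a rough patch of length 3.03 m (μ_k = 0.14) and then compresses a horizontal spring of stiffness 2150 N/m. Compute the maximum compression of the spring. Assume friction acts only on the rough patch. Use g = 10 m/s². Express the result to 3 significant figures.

x = 1.33 m

Initial energy: E₁ = mgh = (75.0)(10)(2.96) = 2220.0 J
Friction removes W_f = μ_k mg d = (0.14)(75.0)(10)(3.03) = 318.2 J
Energy reaching the spring: E = 2220.0 − 318.2 = 1901.8 J
At max compression ½kx² = E ⇒ x = √(2E/k) = √(2 × 1901.8/2150) = 1.330 m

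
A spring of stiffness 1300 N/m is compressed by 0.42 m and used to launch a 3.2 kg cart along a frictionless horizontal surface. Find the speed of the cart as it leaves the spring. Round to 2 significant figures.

v = 8.5 m/s

Conservation of energy: ½kx² = ½mv²
v = x√(k/m) = 0.42 × √(1300/3.2) = 8.465 m/s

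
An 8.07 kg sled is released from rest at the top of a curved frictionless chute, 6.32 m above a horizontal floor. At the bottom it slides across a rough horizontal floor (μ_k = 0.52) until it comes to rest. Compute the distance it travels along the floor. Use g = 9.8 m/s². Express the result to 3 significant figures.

d = 12.2 m

Energy at the top = energy at the end + work done against friction:
At rest all PE has been dissipated by friction: mgh = μ_k m g d
d = h/μ_k = 6.32/0.52 = 12.15 m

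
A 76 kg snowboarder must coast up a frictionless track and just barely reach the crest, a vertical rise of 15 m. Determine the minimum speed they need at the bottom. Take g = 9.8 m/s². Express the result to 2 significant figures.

At the top they are momentarily at rest, so all KE converts to PE: ½mv² = mgh
v = √(2gh) = √(2 × 9.8 × 15) = 17.15 m/s

v = 17 m/s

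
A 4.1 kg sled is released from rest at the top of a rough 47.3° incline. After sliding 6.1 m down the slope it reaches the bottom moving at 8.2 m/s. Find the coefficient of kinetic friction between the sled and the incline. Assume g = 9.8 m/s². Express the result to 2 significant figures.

The energy dissipated by friction is the PE lost minus the KE gained:
mgL sinθ = 180.13 J; ½mv² = 137.84 J
W_f = 180.13 − 137.84 = 42.28 J
μ_k = W_f/(mg cosθ · L) = 42.28/(27.25 × 6.1) = 0.2544

μ_k = 0.25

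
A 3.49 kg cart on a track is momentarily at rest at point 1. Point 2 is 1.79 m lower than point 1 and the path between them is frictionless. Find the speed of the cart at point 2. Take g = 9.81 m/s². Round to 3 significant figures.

Mechanical energy is conserved (no friction): mgh = ½mv²
v = √(2gh) = √(2 × 9.81 × 1.79) = √35.120 = 5.926 m/s

v = 5.93 m/s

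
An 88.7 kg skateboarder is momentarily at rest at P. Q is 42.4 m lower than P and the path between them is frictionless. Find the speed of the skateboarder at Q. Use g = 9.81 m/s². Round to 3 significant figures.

Equating total energy at the two states: mgh = ½mv²
v = √(2gh) = √(2 × 9.81 × 42.4) = √831.89 = 28.84 m/s

v = 28.8 m/s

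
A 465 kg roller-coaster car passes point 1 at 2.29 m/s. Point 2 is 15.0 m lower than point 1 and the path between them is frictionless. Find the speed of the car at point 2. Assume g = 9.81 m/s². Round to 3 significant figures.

v = 17.3 m/s

Energy conservation between the two points: ½mv₀² + mgh = ½mv²
v² = v₀² + 2gh = (2.29)² + 2(9.81)(15.0) = 299.54
v = √299.54 = 17.31 m/s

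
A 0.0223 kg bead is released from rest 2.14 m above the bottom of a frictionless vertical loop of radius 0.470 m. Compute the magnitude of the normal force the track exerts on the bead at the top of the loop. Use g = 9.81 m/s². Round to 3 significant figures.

N = 0.898 N

Energy from release to top (height 2r): mgh = ½mv_top² + mg(2r)
v_top² = 2g(h − 2r) = 2(9.81)(2.14 − 0.9400) = 23.544 m²/s²
At the top, both N and weight point toward the centre: N + mg = mv_top²/r
N = m(v_top²/r − g) = 0.0223(23.544/0.470 − 9.81) = 0.8983 N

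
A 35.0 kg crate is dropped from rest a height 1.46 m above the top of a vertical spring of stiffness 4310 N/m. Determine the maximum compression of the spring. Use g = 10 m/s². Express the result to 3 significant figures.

x = 0.575 m

Measuring PE from the top of the relaxed spring, at max compression the crate has dropped H + x with zero KE, so:
mg(H + x) = ½kx²
½(4310)x² − (35.0)(10)x − (35.0)(10)(1.46) = 0
2155x² − 350.0x − 511.0 = 0
x = [350.0 + √(122500 + 4.4048e+06)]/(2 × 2155) = 0.5749 m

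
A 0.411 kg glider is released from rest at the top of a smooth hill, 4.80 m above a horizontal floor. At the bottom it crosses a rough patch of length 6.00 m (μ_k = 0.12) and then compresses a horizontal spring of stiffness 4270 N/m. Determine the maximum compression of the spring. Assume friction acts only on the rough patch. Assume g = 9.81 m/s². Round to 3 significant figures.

Initial energy: E₁ = mgh = (0.411)(9.81)(4.80) = 19.353 J
Friction removes W_f = μ_k mg d = (0.12)(0.411)(9.81)(6.00) = 2.903 J
Energy reaching the spring: E = 19.353 − 2.903 = 16.450 J
At max compression ½kx² = E ⇒ x = √(2E/k) = √(2 × 16.450/4270) = 0.08778 m

x = 0.0878 m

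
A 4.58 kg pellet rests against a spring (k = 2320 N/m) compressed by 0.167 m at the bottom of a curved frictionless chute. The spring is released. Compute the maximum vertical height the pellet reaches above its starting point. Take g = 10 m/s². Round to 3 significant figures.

h = 0.706 m

All spring PE becomes gravitational PE at the highest point: ½kx² = mgh
h = kx²/(2mg) = (2320)(0.167)²/(2 × 4.58 × 10) = 0.7064 m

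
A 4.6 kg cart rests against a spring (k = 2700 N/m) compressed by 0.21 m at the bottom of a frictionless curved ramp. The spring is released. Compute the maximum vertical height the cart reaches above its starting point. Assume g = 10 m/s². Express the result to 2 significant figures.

h = 1.3 m

All spring PE becomes gravitational PE at the highest point: ½kx² = mgh
h = kx²/(2mg) = (2700)(0.21)²/(2 × 4.6 × 10) = 1.294 m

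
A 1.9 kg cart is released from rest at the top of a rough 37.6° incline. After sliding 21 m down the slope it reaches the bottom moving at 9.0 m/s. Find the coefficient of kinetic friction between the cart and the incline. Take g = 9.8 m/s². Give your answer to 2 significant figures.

mgh = ½mv² + μ_k (mg cosθ) L, with h = L sinθ
mgL sinθ = 238.58 J; ½mv² = 76.950 J
W_f = 238.58 − 76.950 = 161.6 J
μ_k = W_f/(mg cosθ · L) = 161.6/(14.75 × 21) = 0.5217

μ_k = 0.52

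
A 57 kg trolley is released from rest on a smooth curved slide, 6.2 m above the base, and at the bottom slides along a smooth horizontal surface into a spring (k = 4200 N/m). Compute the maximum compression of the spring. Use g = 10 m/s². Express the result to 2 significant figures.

x = 1.3 m

At max compression the trolley is momentarily at rest: mgh = ½kx²
x = √(2mgh/k) = √(2 × 57 × 10 × 6.2 / 4200) = 1.297 m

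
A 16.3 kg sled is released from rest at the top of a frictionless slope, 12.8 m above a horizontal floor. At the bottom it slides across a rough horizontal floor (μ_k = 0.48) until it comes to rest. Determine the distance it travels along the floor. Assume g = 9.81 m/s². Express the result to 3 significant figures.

d = 26.7 m

Applying the work–energy principle:
At rest all PE has been dissipated by friction: mgh = μ_k m g d
d = h/μ_k = 12.8/0.48 = 26.67 m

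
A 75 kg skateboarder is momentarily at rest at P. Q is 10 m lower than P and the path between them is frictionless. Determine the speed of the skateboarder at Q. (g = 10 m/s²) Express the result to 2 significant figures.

Equating total energy at the two states: mgh = ½mv²
v = √(2gh) = √(2 × 10 × 10) = √200.00 = 14.14 m/s

v = 14 m/s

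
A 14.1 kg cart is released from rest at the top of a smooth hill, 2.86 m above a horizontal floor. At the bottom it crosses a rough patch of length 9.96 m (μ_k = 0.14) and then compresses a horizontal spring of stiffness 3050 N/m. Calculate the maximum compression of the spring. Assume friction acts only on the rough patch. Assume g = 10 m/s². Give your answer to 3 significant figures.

x = 0.368 m

Initial energy: E₁ = mgh = (14.1)(10)(2.86) = 403.26 J
Friction removes W_f = μ_k mg d = (0.14)(14.1)(10)(9.96) = 196.6 J
Energy reaching the spring: E = 403.26 − 196.6 = 206.65 J
At max compression ½kx² = E ⇒ x = √(2E/k) = √(2 × 206.65/3050) = 0.3681 m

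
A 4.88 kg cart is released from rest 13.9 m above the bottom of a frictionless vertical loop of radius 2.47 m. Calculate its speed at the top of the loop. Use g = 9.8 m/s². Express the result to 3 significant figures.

Energy conservation: mgh = ½mv_top² + mg(2r)
v_top² = 2g(h − 2r) = 2(9.8)(13.9 − 4.940) = 175.6
v_top = 13.25 m/s

v = 13.3 m/s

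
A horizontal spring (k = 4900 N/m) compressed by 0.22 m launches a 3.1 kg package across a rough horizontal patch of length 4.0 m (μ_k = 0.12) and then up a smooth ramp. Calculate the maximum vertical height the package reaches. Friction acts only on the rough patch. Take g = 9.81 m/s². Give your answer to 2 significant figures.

Spring energy: E₀ = ½kx² = ½(4900)(0.22)² = 118.58 J
Friction: W_f = μ_k mg d = (0.12)(3.1)(9.81)(4.0) = 14.60 J
Energy at base of ramp: E = 118.58 − 14.60 = 103.98 J
At max height all remaining energy is PE: mgh = E ⇒ h = E/(mg) = 103.98/(3.1 × 9.81) = 3.419 m

h = 3.4 m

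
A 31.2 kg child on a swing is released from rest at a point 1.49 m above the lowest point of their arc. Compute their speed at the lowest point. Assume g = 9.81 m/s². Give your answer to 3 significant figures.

Equating total energy at the two states: mgh = ½mv²
v = √(2gh) = √(2 × 9.81 × 1.49) = √29.234 = 5.407 m/s

v = 5.41 m/s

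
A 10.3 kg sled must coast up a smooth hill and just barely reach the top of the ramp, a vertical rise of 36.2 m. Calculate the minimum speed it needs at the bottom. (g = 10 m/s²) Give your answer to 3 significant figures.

v = 26.9 m/s

At the top it is momentarily at rest, so all KE converts to PE: ½mv² = mgh
v = √(2gh) = √(2 × 10 × 36.2) = 26.91 m/s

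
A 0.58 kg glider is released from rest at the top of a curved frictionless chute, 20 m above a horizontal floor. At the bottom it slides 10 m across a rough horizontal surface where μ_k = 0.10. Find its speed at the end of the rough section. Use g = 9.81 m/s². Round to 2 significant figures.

v = 19 m/s

Applying the work–energy principle:
mgh = ½mv² + μ_k m g d
W_f = μ_k mg d = (0.10)(0.58)(9.81)(10) = 5.690 J
½mv² = mgh − W_f = 113.80 − 5.690 = 108.11 J
v = √(2 × 108.11/0.58) = 19.31 m/s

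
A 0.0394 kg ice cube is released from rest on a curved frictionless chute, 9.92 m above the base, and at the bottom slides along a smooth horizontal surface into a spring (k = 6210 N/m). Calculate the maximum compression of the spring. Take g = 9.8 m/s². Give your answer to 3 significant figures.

x = 0.0351 m

Energy conservation (no friction) from release to max compression: mgh = ½kx²
x = √(2mgh/k) = √(2 × 0.0394 × 9.8 × 9.92 / 6210) = 0.03512 m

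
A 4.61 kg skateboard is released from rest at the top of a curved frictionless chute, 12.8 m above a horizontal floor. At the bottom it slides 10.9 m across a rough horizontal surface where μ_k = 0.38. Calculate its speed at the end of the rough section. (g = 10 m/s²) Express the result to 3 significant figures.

v = 13.2 m/s

Applying the work–energy principle:
mgh = ½mv² + μ_k m g d
W_f = μ_k mg d = (0.38)(4.61)(10)(10.9) = 190.9 J
½mv² = mgh − W_f = 590.08 − 190.9 = 399.13 J
v = √(2 × 399.13/4.61) = 13.16 m/s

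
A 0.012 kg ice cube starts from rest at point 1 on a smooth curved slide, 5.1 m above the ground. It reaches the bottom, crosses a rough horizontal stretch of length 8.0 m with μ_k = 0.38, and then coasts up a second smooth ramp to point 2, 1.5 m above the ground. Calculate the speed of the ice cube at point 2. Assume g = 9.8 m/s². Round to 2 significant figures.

v = 3.3 m/s

Energy at 1: mgh₁ = (0.012)(9.8)(5.1) = 0.59976 J
Friction loss: W_f = μ_k mg d = 0.3575 J
At 2: ½mv² + mgh₂ = mgh₁ − W_f
½mv² = 0.59976 − 0.3575 − 0.17640 = 0.065856 J
v = √(2 × 0.065856/0.012) = 3.313 m/s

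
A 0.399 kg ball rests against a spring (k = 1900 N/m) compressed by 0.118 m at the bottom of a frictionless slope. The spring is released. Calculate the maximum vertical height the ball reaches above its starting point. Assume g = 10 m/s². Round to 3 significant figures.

At maximum height the ball is at rest, so ½kx² = mgh
h = kx²/(2mg) = (1900)(0.118)²/(2 × 0.399 × 10) = 3.315 m

h = 3.32 m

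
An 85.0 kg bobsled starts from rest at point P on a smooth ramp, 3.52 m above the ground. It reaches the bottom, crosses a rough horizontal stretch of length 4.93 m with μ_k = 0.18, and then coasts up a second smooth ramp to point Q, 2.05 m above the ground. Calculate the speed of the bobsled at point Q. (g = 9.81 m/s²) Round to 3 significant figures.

Energy at P: mgh₁ = (85.0)(9.81)(3.52) = 2935.2 J
Friction loss: W_f = μ_k mg d = 740.0 J
At Q: ½mv² + mgh₂ = mgh₁ − W_f
½mv² = 2935.2 − 740.0 − 1709.4 = 485.80 J
v = √(2 × 485.80/85.0) = 3.381 m/s

v = 3.38 m/s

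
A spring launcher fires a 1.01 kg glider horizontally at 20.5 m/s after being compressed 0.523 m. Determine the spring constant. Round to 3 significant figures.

k = 1550 N/m

Energy stored in the spring equals the launch KE: ½kx² = ½mv²
k = mv²/x² = (1.01)(20.5)²/(0.523)² = 1552 N/m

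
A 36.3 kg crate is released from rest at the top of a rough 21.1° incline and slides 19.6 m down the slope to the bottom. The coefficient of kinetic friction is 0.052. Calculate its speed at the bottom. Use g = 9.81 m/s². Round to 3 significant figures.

v = 10.9 m/s

Taking the bottom as reference, mgh = ½mv² + μ_k N L with h = L sinθ, N = mg cosθ:
mgh = mgL sinθ = (36.3)(9.81)(19.6)sin21.1° = 2512.6 J
W_f = μ_k mg cosθ · L = (0.052)(36.3)(9.81)cos21.1°·19.6 = 338.6 J
½mv² = 2512.6 − 338.6 = 2174.0 J
v = √(2 × 2174.0/36.3) = 10.94 m/s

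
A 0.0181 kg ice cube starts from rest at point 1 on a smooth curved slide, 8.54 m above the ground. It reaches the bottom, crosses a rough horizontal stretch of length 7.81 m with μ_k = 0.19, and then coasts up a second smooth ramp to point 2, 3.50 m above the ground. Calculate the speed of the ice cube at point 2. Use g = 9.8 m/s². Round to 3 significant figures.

Energy at 1: mgh₁ = (0.0181)(9.8)(8.54) = 1.5148 J
Friction loss: W_f = μ_k mg d = 0.2632 J
At 2: ½mv² + mgh₂ = mgh₁ − W_f
½mv² = 1.5148 − 0.2632 − 0.62083 = 0.63078 J
v = √(2 × 0.63078/0.0181) = 8.349 m/s

v = 8.35 m/s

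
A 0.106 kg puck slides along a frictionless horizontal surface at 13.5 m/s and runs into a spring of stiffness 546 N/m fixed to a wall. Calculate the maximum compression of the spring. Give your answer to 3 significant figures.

At max compression the puck is momentarily at rest: ½mv² = ½kx²
x = v√(m/k) = 13.5 × √(0.106/546) = 0.1881 m

x = 0.188 m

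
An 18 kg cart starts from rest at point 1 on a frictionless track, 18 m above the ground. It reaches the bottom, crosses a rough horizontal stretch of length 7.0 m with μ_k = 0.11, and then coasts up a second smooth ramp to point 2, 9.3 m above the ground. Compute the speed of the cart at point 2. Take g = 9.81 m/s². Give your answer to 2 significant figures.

v = 12 m/s

Energy at 1: mgh₁ = (18)(9.81)(18) = 3178.4 J
Friction loss: W_f = μ_k mg d = 136.0 J
At 2: ½mv² + mgh₂ = mgh₁ − W_f
½mv² = 3178.4 − 136.0 − 1642.2 = 1400.3 J
v = √(2 × 1400.3/18) = 12.47 m/s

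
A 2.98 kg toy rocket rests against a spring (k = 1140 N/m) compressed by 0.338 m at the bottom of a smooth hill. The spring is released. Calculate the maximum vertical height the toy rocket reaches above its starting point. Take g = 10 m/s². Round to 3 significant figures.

h = 2.19 m

All spring PE becomes gravitational PE at the highest point: ½kx² = mgh
h = kx²/(2mg) = (1140)(0.338)²/(2 × 2.98 × 10) = 2.185 m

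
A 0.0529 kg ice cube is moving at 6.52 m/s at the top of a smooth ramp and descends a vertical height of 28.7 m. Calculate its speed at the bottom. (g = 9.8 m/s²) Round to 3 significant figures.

Energy conservation between the two points: ½mv₀² + mgh = ½mv²
v² = v₀² + 2gh = (6.52)² + 2(9.8)(28.7) = 605.03
v = √605.03 = 24.60 m/s

v = 24.6 m/s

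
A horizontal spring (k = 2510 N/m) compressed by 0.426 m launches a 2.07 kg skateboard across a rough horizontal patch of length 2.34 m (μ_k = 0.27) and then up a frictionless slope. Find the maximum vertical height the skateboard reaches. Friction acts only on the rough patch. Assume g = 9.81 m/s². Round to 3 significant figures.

Spring energy: E₀ = ½kx² = ½(2510)(0.426)² = 227.75 J
Friction: W_f = μ_k mg d = (0.27)(2.07)(9.81)(2.34) = 12.83 J
Energy at base of ramp: E = 227.75 − 12.83 = 214.92 J
At max height all remaining energy is PE: mgh = E ⇒ h = E/(mg) = 214.92/(2.07 × 9.81) = 10.58 m

h = 10.6 m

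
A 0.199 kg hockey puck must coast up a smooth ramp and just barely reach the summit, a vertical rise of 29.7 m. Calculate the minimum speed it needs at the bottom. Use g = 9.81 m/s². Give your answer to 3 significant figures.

At the top it is momentarily at rest, so all KE converts to PE: ½mv² = mgh
v = √(2gh) = √(2 × 9.81 × 29.7) = 24.14 m/s

v = 24.1 m/s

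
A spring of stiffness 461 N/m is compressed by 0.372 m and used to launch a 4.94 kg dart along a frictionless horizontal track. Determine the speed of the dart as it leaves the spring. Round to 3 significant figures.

v = 3.59 m/s

Spring PE converts entirely to kinetic energy: ½kx² = ½mv²
v = x√(k/m) = 0.372 × √(461/4.94) = 3.594 m/s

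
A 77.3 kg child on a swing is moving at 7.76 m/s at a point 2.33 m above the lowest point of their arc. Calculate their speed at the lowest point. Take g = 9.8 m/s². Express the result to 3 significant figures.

v = 10.3 m/s

By conservation of mechanical energy, ½mv₀² + mgh = ½mv²
v² = v₀² + 2gh = (7.76)² + 2(9.8)(2.33) = 105.89
v = √105.89 = 10.29 m/s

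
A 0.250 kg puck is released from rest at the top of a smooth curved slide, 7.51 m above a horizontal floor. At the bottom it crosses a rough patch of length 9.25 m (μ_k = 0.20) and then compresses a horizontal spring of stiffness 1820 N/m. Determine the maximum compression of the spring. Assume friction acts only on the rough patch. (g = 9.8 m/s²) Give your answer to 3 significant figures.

Initial energy: E₁ = mgh = (0.250)(9.8)(7.51) = 18.399 J
Friction removes W_f = μ_k mg d = (0.20)(0.250)(9.8)(9.25) = 4.533 J
Energy reaching the spring: E = 18.399 − 4.533 = 13.867 J
At max compression ½kx² = E ⇒ x = √(2E/k) = √(2 × 13.867/1820) = 0.1234 m

x = 0.123 m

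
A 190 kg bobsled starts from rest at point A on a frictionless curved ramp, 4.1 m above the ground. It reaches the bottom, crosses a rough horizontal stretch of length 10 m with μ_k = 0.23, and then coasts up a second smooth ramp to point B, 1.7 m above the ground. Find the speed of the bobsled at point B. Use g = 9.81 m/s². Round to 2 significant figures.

Energy at A: mgh₁ = (190)(9.81)(4.1) = 7642.0 J
Friction loss: W_f = μ_k mg d = 4287 J
At B: ½mv² + mgh₂ = mgh₁ − W_f
½mv² = 7642.0 − 4287 − 3168.6 = 186.39 J
v = √(2 × 186.39/190) = 1.401 m/s

v = 1.4 m/s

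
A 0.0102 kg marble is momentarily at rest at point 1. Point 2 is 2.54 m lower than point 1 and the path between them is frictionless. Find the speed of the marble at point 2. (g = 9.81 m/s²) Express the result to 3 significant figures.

Energy conservation between the two points: mgh = ½mv²
v = √(2gh) = √(2 × 9.81 × 2.54) = √49.835 = 7.059 m/s

v = 7.06 m/s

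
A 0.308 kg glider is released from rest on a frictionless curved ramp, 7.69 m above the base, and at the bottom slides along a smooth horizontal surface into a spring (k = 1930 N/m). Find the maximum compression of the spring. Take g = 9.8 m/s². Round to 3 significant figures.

x = 0.155 m

Energy conservation (no friction) from release to max compression: mgh = ½kx²
x = √(2mgh/k) = √(2 × 0.308 × 9.8 × 7.69 / 1930) = 0.1551 m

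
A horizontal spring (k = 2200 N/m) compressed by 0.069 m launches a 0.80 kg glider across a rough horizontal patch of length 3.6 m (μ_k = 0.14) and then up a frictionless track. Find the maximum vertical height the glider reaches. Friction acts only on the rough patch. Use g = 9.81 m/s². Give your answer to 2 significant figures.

Spring energy: E₀ = ½kx² = ½(2200)(0.069)² = 5.2371 J
Friction: W_f = μ_k mg d = (0.14)(0.80)(9.81)(3.6) = 3.955 J
Energy at base of ramp: E = 5.2371 − 3.955 = 1.2817 J
At max height all remaining energy is PE: mgh = E ⇒ h = E/(mg) = 1.2817/(0.80 × 9.81) = 0.1633 m

h = 0.16 m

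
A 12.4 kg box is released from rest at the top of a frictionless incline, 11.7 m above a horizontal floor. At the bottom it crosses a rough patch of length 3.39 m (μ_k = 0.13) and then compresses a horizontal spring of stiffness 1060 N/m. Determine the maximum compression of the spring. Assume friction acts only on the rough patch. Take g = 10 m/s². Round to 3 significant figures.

Initial energy: E₁ = mgh = (12.4)(10)(11.7) = 1450.8 J
Friction removes W_f = μ_k mg d = (0.13)(12.4)(10)(3.39) = 54.65 J
Energy reaching the spring: E = 1450.8 − 54.65 = 1396.2 J
At max compression ½kx² = E ⇒ x = √(2E/k) = √(2 × 1396.2/1060) = 1.623 m

x = 1.62 m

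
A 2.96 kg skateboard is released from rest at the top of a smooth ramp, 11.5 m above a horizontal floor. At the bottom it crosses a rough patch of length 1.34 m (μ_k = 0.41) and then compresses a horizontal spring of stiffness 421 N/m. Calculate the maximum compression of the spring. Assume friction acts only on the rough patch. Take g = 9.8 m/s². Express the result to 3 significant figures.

Initial energy: E₁ = mgh = (2.96)(9.8)(11.5) = 333.59 J
Friction removes W_f = μ_k mg d = (0.41)(2.96)(9.8)(1.34) = 15.94 J
Energy reaching the spring: E = 333.59 − 15.94 = 317.66 J
At max compression ½kx² = E ⇒ x = √(2E/k) = √(2 × 317.66/421) = 1.228 m

x = 1.23 m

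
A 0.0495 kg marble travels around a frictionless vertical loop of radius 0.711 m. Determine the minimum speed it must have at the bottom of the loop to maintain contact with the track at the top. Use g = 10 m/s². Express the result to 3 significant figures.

At the top: mg = mv_top²/r ⇒ v_top² = gr = 7.110 m²/s²
Energy from bottom to top (height 2r): ½mv_bot² = ½mv_top² + mg(2r)
v_bot² = gr + 4gr = 5gr = 35.55
v_bot = √(5gr) = 5.962 m/s

v = 5.96 m/s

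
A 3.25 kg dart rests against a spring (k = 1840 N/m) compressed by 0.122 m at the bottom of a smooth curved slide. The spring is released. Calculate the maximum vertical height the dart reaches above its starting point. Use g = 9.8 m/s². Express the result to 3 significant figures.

Energy conservation from release to the highest point: ½kx² = mgh
h = kx²/(2mg) = (1840)(0.122)²/(2 × 3.25 × 9.8) = 0.4299 m

h = 0.430 m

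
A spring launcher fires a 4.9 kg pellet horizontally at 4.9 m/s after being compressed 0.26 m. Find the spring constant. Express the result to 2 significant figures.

k = 1700 N/m

Spring PE at full compression equals KE at release: ½kx² = ½mv²
k = mv²/x² = (4.9)(4.9)²/(0.26)² = 1740 N/m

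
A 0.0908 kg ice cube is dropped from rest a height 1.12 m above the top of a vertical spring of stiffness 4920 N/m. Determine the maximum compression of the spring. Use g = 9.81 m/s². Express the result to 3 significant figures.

Let x be the compression. The total drop is H + x, and the cube is instantaneously at rest at max compression, so energy conservation gives:
mg(H + x) = ½kx²
½(4920)x² − (0.0908)(9.81)x − (0.0908)(9.81)(1.12) = 0
2460x² − 0.8907x − 0.9976 = 0
x = [0.8907 + √(0.7934 + 9816.8)]/(2 × 2460) = 0.02032 m

x = 0.0203 m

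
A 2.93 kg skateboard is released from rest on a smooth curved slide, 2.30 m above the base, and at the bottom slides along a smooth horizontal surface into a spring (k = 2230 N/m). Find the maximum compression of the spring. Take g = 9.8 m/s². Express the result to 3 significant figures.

x = 0.243 m

Gravitational PE at the top equals spring PE at max compression: mgh = ½kx²
x = √(2mgh/k) = √(2 × 2.93 × 9.8 × 2.30 / 2230) = 0.2434 m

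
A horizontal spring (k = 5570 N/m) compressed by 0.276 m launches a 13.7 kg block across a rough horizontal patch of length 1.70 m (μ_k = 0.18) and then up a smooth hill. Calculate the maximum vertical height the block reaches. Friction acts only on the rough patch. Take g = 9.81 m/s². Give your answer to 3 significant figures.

Spring energy: E₀ = ½kx² = ½(5570)(0.276)² = 212.15 J
Friction: W_f = μ_k mg d = (0.18)(13.7)(9.81)(1.70) = 41.13 J
Energy at base of ramp: E = 212.15 − 41.13 = 171.02 J
At max height all remaining energy is PE: mgh = E ⇒ h = E/(mg) = 171.02/(13.7 × 9.81) = 1.273 m

h = 1.27 m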